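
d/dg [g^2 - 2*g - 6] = 2*g - 2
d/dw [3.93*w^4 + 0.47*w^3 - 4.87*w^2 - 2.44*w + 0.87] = 15.72*w^3 + 1.41*w^2 - 9.74*w - 2.44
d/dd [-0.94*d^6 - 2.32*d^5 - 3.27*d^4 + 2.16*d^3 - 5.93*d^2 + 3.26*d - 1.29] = -5.64*d^5 - 11.6*d^4 - 13.08*d^3 + 6.48*d^2 - 11.86*d + 3.26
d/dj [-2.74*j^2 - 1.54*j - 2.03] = -5.48*j - 1.54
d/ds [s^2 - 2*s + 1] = 2*s - 2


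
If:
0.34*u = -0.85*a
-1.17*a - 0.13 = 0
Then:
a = -0.11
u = 0.28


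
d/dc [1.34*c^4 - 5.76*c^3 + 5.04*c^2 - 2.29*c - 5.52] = 5.36*c^3 - 17.28*c^2 + 10.08*c - 2.29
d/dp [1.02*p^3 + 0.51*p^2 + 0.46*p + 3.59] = 3.06*p^2 + 1.02*p + 0.46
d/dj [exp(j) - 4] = exp(j)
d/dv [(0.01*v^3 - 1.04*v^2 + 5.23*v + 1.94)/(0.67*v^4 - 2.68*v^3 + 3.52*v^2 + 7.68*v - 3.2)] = (-0.0067*v^6 + 1.3936*v^5 - 13.2643*v^4 + 22.9872*v^3 - 10.8952*v^2 - 7.0016*v - 31.6352)/(0.4489*v^8 - 3.5912*v^7 + 11.8992*v^6 - 8.576*v^5 - 33.0624*v^4 + 71.2192*v^3 + 36.4544*v^2 - 49.152*v + 10.24)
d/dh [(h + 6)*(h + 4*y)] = 2*h + 4*y + 6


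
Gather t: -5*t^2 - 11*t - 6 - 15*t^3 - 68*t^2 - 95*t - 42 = -15*t^3 - 73*t^2 - 106*t - 48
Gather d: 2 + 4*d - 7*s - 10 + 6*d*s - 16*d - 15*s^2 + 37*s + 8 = d*(6*s - 12) - 15*s^2 + 30*s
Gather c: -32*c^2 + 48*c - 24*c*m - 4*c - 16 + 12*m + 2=-32*c^2 + c*(44 - 24*m) + 12*m - 14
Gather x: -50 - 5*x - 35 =-5*x - 85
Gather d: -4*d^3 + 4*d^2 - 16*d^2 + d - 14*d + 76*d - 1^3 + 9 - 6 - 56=-4*d^3 - 12*d^2 + 63*d - 54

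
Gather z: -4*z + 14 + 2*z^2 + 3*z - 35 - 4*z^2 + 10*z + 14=-2*z^2 + 9*z - 7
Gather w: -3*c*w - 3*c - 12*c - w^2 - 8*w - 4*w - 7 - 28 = -15*c - w^2 + w*(-3*c - 12) - 35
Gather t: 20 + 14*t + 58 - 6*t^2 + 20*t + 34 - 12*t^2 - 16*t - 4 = -18*t^2 + 18*t + 108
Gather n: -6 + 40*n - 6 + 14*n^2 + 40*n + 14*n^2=28*n^2 + 80*n - 12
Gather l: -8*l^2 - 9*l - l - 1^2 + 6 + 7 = -8*l^2 - 10*l + 12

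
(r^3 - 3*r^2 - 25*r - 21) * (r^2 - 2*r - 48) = r^5 - 5*r^4 - 67*r^3 + 173*r^2 + 1242*r + 1008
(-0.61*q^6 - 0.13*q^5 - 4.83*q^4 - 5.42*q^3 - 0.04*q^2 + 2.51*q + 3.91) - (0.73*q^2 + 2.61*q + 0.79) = -0.61*q^6 - 0.13*q^5 - 4.83*q^4 - 5.42*q^3 - 0.77*q^2 - 0.1*q + 3.12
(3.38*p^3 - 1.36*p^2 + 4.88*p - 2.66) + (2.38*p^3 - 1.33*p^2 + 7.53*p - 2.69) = 5.76*p^3 - 2.69*p^2 + 12.41*p - 5.35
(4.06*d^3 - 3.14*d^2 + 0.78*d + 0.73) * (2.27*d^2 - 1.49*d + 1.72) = 9.2162*d^5 - 13.1772*d^4 + 13.4324*d^3 - 4.9059*d^2 + 0.2539*d + 1.2556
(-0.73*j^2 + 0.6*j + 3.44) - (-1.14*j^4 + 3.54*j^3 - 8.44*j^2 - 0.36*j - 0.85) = 1.14*j^4 - 3.54*j^3 + 7.71*j^2 + 0.96*j + 4.29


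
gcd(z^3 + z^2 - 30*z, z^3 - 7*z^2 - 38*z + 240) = z^2 + z - 30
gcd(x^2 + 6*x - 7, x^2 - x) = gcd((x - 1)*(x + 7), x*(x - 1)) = x - 1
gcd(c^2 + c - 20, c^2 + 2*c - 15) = c + 5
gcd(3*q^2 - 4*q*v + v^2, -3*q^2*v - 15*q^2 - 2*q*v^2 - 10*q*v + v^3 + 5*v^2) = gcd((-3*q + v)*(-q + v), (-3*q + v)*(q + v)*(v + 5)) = 3*q - v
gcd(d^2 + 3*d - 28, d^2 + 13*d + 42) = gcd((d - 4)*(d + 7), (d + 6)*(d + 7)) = d + 7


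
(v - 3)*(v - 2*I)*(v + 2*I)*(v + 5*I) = v^4 - 3*v^3 + 5*I*v^3 + 4*v^2 - 15*I*v^2 - 12*v + 20*I*v - 60*I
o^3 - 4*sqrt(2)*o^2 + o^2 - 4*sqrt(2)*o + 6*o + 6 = (o + 1)*(o - 3*sqrt(2))*(o - sqrt(2))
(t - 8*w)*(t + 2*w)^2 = t^3 - 4*t^2*w - 28*t*w^2 - 32*w^3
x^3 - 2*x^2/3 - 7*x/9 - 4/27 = (x - 4/3)*(x + 1/3)^2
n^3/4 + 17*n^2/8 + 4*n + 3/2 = (n/4 + 1/2)*(n + 1/2)*(n + 6)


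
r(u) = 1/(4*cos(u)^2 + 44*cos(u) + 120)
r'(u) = (8*sin(u)*cos(u) + 44*sin(u))/(4*cos(u)^2 + 44*cos(u) + 120)^2 = (2*cos(u) + 11)*sin(u)/(4*(cos(u)^2 + 11*cos(u) + 30)^2)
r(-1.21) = 0.01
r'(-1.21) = -0.00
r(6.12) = 0.01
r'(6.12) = -0.00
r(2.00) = 0.01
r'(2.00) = 0.00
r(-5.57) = 0.01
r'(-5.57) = 0.00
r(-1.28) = 0.01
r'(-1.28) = -0.00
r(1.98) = 0.01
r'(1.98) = 0.00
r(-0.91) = 0.01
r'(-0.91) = -0.00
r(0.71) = 0.01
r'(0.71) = 0.00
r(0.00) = 0.01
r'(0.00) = 0.00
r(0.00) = 0.01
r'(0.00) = 0.00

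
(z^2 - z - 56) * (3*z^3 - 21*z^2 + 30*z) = 3*z^5 - 24*z^4 - 117*z^3 + 1146*z^2 - 1680*z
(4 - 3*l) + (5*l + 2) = 2*l + 6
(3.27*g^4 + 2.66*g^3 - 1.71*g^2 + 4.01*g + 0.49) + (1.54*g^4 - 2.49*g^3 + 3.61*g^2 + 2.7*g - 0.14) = 4.81*g^4 + 0.17*g^3 + 1.9*g^2 + 6.71*g + 0.35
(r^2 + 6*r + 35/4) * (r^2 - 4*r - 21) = r^4 + 2*r^3 - 145*r^2/4 - 161*r - 735/4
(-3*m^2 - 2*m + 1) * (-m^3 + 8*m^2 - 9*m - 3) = 3*m^5 - 22*m^4 + 10*m^3 + 35*m^2 - 3*m - 3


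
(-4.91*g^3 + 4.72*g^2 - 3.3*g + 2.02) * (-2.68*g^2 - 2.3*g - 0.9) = 13.1588*g^5 - 1.3566*g^4 + 2.407*g^3 - 2.0716*g^2 - 1.676*g - 1.818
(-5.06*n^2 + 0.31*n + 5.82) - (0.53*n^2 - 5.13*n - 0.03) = -5.59*n^2 + 5.44*n + 5.85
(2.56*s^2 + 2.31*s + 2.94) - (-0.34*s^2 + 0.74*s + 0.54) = 2.9*s^2 + 1.57*s + 2.4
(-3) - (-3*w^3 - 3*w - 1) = 3*w^3 + 3*w - 2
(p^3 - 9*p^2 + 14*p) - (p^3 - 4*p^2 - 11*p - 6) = -5*p^2 + 25*p + 6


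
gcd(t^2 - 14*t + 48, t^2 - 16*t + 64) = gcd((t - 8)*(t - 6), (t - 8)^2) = t - 8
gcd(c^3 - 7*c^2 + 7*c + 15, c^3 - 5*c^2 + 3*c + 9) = c^2 - 2*c - 3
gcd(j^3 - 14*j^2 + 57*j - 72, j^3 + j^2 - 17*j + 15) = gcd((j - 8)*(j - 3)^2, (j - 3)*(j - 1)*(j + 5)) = j - 3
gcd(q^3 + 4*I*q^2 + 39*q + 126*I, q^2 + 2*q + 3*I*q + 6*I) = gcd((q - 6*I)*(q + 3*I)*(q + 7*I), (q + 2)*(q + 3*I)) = q + 3*I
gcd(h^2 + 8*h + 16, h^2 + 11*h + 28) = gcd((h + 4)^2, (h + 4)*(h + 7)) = h + 4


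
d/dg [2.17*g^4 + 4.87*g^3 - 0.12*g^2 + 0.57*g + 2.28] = 8.68*g^3 + 14.61*g^2 - 0.24*g + 0.57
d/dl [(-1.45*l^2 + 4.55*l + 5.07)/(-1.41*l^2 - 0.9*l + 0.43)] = (7.7205*l^2 + 13.0504*l + 6.5195)/(1.9881*l^4 + 2.538*l^3 - 0.4026*l^2 - 0.774*l + 0.1849)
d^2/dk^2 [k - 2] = 0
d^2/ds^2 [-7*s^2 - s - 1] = -14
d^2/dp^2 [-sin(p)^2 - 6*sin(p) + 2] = 6*sin(p) - 2*cos(2*p)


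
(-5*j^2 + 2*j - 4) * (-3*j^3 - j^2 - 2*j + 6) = 15*j^5 - j^4 + 20*j^3 - 30*j^2 + 20*j - 24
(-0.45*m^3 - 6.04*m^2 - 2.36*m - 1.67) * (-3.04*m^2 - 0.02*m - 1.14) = 1.368*m^5 + 18.3706*m^4 + 7.8082*m^3 + 12.0096*m^2 + 2.7238*m + 1.9038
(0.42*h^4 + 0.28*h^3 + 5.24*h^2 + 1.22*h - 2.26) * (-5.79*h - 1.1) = -2.4318*h^5 - 2.0832*h^4 - 30.6476*h^3 - 12.8278*h^2 + 11.7434*h + 2.486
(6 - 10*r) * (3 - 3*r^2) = 30*r^3 - 18*r^2 - 30*r + 18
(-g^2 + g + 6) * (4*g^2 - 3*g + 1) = -4*g^4 + 7*g^3 + 20*g^2 - 17*g + 6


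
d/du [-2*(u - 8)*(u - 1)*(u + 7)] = -6*u^2 + 8*u + 110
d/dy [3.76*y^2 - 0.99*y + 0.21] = 7.52*y - 0.99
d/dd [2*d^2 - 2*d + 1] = 4*d - 2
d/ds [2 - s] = -1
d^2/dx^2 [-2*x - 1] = 0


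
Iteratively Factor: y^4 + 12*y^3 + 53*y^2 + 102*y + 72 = (y + 2)*(y^3 + 10*y^2 + 33*y + 36) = (y + 2)*(y + 4)*(y^2 + 6*y + 9) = (y + 2)*(y + 3)*(y + 4)*(y + 3)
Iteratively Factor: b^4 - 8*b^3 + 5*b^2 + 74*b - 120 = (b - 5)*(b^3 - 3*b^2 - 10*b + 24) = (b - 5)*(b - 4)*(b^2 + b - 6) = (b - 5)*(b - 4)*(b + 3)*(b - 2)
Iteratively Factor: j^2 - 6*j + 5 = (j - 1)*(j - 5)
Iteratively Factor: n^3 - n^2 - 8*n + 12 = (n - 2)*(n^2 + n - 6) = (n - 2)^2*(n + 3)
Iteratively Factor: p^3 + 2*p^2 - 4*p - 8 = (p - 2)*(p^2 + 4*p + 4) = (p - 2)*(p + 2)*(p + 2)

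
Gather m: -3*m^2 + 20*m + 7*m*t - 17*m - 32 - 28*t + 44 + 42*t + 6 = -3*m^2 + m*(7*t + 3) + 14*t + 18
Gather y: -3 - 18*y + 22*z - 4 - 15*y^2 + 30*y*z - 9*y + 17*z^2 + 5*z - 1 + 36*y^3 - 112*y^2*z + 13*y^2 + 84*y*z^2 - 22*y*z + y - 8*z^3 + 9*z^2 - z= 36*y^3 + y^2*(-112*z - 2) + y*(84*z^2 + 8*z - 26) - 8*z^3 + 26*z^2 + 26*z - 8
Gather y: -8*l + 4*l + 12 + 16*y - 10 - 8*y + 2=-4*l + 8*y + 4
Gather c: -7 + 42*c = 42*c - 7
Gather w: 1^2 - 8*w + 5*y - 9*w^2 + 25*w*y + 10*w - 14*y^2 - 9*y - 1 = -9*w^2 + w*(25*y + 2) - 14*y^2 - 4*y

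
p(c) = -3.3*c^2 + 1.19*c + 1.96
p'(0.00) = 1.19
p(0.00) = 1.96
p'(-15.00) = 100.19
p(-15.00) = -758.39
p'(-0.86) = 6.87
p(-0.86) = -1.50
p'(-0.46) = 4.23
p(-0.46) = 0.71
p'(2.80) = -17.29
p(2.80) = -20.58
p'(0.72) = -3.56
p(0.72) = 1.11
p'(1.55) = -9.04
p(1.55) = -4.12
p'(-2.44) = 17.29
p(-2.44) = -20.59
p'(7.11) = -45.74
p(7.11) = -156.40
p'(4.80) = -30.49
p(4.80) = -68.36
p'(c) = 1.19 - 6.6*c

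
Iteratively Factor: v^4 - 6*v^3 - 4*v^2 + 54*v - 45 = (v + 3)*(v^3 - 9*v^2 + 23*v - 15) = (v - 3)*(v + 3)*(v^2 - 6*v + 5) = (v - 3)*(v - 1)*(v + 3)*(v - 5)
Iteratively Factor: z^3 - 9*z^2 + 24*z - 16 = (z - 4)*(z^2 - 5*z + 4) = (z - 4)^2*(z - 1)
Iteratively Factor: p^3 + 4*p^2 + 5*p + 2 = (p + 1)*(p^2 + 3*p + 2) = (p + 1)^2*(p + 2)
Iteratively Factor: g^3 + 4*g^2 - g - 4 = (g + 1)*(g^2 + 3*g - 4) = (g - 1)*(g + 1)*(g + 4)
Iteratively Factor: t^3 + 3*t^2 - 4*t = (t - 1)*(t^2 + 4*t) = (t - 1)*(t + 4)*(t)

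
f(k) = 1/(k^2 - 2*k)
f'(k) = (2 - 2*k)/(k^2 - 2*k)^2 = 2*(1 - k)/(k^2*(k - 2)^2)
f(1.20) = -1.04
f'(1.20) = -0.43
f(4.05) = 0.12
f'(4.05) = -0.09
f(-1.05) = 0.31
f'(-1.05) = 0.40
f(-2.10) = 0.12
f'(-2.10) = 0.08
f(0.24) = -2.37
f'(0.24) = 8.52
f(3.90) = 0.13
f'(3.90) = -0.11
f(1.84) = -3.40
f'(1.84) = -19.38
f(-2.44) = 0.09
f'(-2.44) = 0.06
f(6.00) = 0.04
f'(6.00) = -0.02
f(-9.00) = 0.01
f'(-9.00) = 0.00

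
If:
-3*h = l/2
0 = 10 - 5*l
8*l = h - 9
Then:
No Solution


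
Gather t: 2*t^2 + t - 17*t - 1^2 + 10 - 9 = 2*t^2 - 16*t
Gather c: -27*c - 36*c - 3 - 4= -63*c - 7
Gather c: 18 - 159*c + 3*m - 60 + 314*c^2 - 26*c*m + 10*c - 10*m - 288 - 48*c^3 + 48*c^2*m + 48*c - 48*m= -48*c^3 + c^2*(48*m + 314) + c*(-26*m - 101) - 55*m - 330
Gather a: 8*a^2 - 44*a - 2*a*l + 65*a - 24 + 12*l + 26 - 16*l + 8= 8*a^2 + a*(21 - 2*l) - 4*l + 10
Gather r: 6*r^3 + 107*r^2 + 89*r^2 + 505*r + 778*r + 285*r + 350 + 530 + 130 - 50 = 6*r^3 + 196*r^2 + 1568*r + 960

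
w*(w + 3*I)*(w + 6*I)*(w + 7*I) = w^4 + 16*I*w^3 - 81*w^2 - 126*I*w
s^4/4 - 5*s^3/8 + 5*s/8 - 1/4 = (s/4 + 1/4)*(s - 2)*(s - 1)*(s - 1/2)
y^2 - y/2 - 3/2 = (y - 3/2)*(y + 1)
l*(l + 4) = l^2 + 4*l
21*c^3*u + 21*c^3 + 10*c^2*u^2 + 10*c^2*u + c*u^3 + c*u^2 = (3*c + u)*(7*c + u)*(c*u + c)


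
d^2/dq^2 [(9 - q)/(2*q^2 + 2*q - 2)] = (-(q - 9)*(2*q + 1)^2 + (3*q - 8)*(q^2 + q - 1))/(q^2 + q - 1)^3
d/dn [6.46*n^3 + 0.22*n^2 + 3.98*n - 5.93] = 19.38*n^2 + 0.44*n + 3.98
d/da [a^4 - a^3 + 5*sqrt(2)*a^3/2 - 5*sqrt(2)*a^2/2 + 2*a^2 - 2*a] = 4*a^3 - 3*a^2 + 15*sqrt(2)*a^2/2 - 5*sqrt(2)*a + 4*a - 2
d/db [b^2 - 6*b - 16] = 2*b - 6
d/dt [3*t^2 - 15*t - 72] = 6*t - 15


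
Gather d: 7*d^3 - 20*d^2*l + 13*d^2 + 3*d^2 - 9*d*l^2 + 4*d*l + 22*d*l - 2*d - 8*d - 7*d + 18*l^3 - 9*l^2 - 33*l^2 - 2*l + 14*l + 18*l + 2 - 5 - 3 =7*d^3 + d^2*(16 - 20*l) + d*(-9*l^2 + 26*l - 17) + 18*l^3 - 42*l^2 + 30*l - 6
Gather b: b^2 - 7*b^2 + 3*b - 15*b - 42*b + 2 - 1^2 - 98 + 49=-6*b^2 - 54*b - 48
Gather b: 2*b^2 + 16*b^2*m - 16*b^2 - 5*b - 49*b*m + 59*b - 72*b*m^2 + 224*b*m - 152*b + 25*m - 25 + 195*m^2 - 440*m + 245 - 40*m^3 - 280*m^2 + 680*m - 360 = b^2*(16*m - 14) + b*(-72*m^2 + 175*m - 98) - 40*m^3 - 85*m^2 + 265*m - 140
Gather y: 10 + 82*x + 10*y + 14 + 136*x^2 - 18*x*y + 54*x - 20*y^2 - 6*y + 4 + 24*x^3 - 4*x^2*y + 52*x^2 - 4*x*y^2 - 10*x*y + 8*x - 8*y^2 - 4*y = 24*x^3 + 188*x^2 + 144*x + y^2*(-4*x - 28) + y*(-4*x^2 - 28*x) + 28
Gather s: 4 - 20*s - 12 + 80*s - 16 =60*s - 24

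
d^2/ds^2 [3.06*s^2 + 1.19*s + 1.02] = 6.12000000000000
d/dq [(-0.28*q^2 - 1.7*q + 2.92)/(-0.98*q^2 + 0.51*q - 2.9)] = (-1.8088*q^2 + 7.3472*q + 3.4408)/(0.9604*q^4 - 0.9996*q^3 + 5.9441*q^2 - 2.958*q + 8.41)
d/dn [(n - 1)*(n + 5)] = 2*n + 4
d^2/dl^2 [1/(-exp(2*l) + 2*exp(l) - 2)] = 2*(-4*(1 - exp(l))^2*exp(l) + (2*exp(l) - 1)*(exp(2*l) - 2*exp(l) + 2))*exp(l)/(exp(2*l) - 2*exp(l) + 2)^3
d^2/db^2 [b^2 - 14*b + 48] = 2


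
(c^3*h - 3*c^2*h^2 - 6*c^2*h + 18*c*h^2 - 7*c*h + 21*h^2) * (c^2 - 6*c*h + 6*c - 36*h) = c^5*h - 9*c^4*h^2 + 18*c^3*h^3 - 43*c^3*h + 387*c^2*h^2 - 42*c^2*h - 774*c*h^3 + 378*c*h^2 - 756*h^3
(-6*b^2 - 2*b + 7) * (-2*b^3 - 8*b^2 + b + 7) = 12*b^5 + 52*b^4 - 4*b^3 - 100*b^2 - 7*b + 49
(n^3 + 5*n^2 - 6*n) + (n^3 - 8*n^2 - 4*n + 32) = 2*n^3 - 3*n^2 - 10*n + 32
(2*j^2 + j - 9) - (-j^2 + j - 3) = 3*j^2 - 6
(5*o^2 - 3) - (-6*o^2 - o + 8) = 11*o^2 + o - 11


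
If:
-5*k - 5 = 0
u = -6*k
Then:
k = -1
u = 6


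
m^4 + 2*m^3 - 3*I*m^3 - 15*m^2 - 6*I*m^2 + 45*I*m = m*(m - 3)*(m + 5)*(m - 3*I)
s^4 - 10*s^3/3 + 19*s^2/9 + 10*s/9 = s*(s - 2)*(s - 5/3)*(s + 1/3)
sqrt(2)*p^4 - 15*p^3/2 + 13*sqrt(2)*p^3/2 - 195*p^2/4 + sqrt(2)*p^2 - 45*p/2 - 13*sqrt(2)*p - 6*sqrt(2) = (p + 1/2)*(p + 6)*(p - 4*sqrt(2))*(sqrt(2)*p + 1/2)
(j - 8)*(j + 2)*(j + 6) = j^3 - 52*j - 96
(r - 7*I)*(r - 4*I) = r^2 - 11*I*r - 28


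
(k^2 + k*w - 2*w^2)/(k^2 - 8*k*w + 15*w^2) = (k^2 + k*w - 2*w^2)/(k^2 - 8*k*w + 15*w^2)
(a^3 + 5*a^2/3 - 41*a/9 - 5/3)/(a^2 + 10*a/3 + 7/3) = (9*a^3 + 15*a^2 - 41*a - 15)/(3*(3*a^2 + 10*a + 7))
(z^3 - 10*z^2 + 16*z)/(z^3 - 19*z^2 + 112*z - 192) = z*(z - 2)/(z^2 - 11*z + 24)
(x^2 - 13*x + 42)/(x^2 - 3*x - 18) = (x - 7)/(x + 3)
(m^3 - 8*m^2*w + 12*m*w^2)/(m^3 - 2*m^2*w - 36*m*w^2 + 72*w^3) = m/(m + 6*w)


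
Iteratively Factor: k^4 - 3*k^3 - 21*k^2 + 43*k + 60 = (k - 5)*(k^3 + 2*k^2 - 11*k - 12) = (k - 5)*(k + 1)*(k^2 + k - 12) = (k - 5)*(k - 3)*(k + 1)*(k + 4)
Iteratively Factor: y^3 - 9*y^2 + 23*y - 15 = (y - 5)*(y^2 - 4*y + 3) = (y - 5)*(y - 3)*(y - 1)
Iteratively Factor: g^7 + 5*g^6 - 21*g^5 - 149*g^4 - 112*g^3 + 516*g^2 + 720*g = (g - 5)*(g^6 + 10*g^5 + 29*g^4 - 4*g^3 - 132*g^2 - 144*g) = (g - 5)*(g + 2)*(g^5 + 8*g^4 + 13*g^3 - 30*g^2 - 72*g) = (g - 5)*(g + 2)*(g + 4)*(g^4 + 4*g^3 - 3*g^2 - 18*g) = g*(g - 5)*(g + 2)*(g + 4)*(g^3 + 4*g^2 - 3*g - 18) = g*(g - 5)*(g - 2)*(g + 2)*(g + 4)*(g^2 + 6*g + 9) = g*(g - 5)*(g - 2)*(g + 2)*(g + 3)*(g + 4)*(g + 3)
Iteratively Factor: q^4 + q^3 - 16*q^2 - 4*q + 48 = (q - 2)*(q^3 + 3*q^2 - 10*q - 24) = (q - 2)*(q + 2)*(q^2 + q - 12) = (q - 2)*(q + 2)*(q + 4)*(q - 3)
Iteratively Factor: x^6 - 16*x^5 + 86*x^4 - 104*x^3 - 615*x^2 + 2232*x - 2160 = (x - 4)*(x^5 - 12*x^4 + 38*x^3 + 48*x^2 - 423*x + 540) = (x - 4)*(x + 3)*(x^4 - 15*x^3 + 83*x^2 - 201*x + 180) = (x - 4)*(x - 3)*(x + 3)*(x^3 - 12*x^2 + 47*x - 60) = (x - 5)*(x - 4)*(x - 3)*(x + 3)*(x^2 - 7*x + 12) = (x - 5)*(x - 4)^2*(x - 3)*(x + 3)*(x - 3)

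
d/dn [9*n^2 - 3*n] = 18*n - 3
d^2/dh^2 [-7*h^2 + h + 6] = -14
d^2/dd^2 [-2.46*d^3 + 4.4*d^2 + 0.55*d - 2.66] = 8.8 - 14.76*d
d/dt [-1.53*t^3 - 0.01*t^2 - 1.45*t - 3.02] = -4.59*t^2 - 0.02*t - 1.45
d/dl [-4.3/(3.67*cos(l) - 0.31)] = -15.781*sin(l)/(3.67*cos(l) - 0.31)^2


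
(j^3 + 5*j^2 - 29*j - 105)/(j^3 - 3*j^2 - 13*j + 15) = (j + 7)/(j - 1)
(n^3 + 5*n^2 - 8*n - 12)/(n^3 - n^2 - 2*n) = (n + 6)/n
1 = 1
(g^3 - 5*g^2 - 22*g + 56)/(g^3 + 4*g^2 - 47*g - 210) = (g^2 + 2*g - 8)/(g^2 + 11*g + 30)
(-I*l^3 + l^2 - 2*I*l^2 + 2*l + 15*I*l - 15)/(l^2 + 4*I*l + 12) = (-I*l^3 + l^2*(1 - 2*I) + l*(2 + 15*I) - 15)/(l^2 + 4*I*l + 12)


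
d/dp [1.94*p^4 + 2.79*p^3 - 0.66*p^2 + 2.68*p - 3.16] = 7.76*p^3 + 8.37*p^2 - 1.32*p + 2.68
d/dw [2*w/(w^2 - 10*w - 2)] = 2*(w^2 - 2*w*(w - 5) - 10*w - 2)/(-w^2 + 10*w + 2)^2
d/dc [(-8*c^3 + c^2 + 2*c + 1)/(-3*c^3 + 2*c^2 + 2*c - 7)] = (-13*c^4 - 20*c^3 + 175*c^2 - 18*c - 16)/(9*c^6 - 12*c^5 - 8*c^4 + 50*c^3 - 24*c^2 - 28*c + 49)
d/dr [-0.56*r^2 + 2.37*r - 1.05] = 2.37 - 1.12*r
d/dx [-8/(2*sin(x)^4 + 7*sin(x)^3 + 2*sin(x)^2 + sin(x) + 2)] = 8*(8*sin(x)^3 + 21*sin(x)^2 + 4*sin(x) + 1)*cos(x)/(2*sin(x)^4 + 7*sin(x)^3 + 2*sin(x)^2 + sin(x) + 2)^2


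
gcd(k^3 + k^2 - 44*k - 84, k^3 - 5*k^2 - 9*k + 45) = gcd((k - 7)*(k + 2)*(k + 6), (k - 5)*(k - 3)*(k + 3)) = 1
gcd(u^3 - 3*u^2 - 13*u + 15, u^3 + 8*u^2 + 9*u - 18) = u^2 + 2*u - 3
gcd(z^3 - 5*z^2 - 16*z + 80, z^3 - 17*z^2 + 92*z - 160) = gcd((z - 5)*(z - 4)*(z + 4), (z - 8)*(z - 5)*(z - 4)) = z^2 - 9*z + 20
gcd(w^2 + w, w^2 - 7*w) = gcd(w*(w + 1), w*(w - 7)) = w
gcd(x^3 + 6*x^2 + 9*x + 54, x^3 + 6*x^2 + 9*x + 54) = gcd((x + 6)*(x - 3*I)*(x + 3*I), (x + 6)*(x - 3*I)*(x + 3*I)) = x^3 + 6*x^2 + 9*x + 54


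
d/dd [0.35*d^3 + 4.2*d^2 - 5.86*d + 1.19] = 1.05*d^2 + 8.4*d - 5.86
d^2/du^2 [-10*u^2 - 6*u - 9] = -20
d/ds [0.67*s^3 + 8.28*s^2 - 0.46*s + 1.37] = 2.01*s^2 + 16.56*s - 0.46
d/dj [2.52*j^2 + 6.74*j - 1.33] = 5.04*j + 6.74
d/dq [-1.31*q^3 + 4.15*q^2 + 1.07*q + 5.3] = -3.93*q^2 + 8.3*q + 1.07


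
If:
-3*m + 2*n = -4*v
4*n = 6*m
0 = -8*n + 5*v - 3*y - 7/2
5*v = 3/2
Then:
No Solution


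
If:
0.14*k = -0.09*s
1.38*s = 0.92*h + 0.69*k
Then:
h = 1.98214285714286*s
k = -0.642857142857143*s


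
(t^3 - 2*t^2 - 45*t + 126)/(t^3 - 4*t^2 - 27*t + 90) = (t + 7)/(t + 5)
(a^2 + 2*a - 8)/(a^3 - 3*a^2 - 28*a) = (a - 2)/(a*(a - 7))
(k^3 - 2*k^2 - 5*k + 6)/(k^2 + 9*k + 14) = (k^2 - 4*k + 3)/(k + 7)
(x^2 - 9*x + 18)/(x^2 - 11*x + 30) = (x - 3)/(x - 5)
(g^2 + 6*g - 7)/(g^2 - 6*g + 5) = (g + 7)/(g - 5)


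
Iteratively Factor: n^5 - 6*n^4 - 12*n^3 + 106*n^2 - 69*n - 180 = (n - 3)*(n^4 - 3*n^3 - 21*n^2 + 43*n + 60) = (n - 3)^2*(n^3 - 21*n - 20) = (n - 5)*(n - 3)^2*(n^2 + 5*n + 4) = (n - 5)*(n - 3)^2*(n + 4)*(n + 1)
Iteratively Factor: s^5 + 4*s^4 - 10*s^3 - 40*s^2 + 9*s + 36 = (s - 3)*(s^4 + 7*s^3 + 11*s^2 - 7*s - 12) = (s - 3)*(s + 3)*(s^3 + 4*s^2 - s - 4) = (s - 3)*(s - 1)*(s + 3)*(s^2 + 5*s + 4) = (s - 3)*(s - 1)*(s + 3)*(s + 4)*(s + 1)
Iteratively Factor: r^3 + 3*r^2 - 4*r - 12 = (r + 2)*(r^2 + r - 6) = (r - 2)*(r + 2)*(r + 3)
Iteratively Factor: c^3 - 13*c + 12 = (c + 4)*(c^2 - 4*c + 3) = (c - 3)*(c + 4)*(c - 1)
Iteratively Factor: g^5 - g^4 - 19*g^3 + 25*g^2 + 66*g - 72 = (g - 3)*(g^4 + 2*g^3 - 13*g^2 - 14*g + 24) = (g - 3)^2*(g^3 + 5*g^2 + 2*g - 8) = (g - 3)^2*(g + 4)*(g^2 + g - 2) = (g - 3)^2*(g + 2)*(g + 4)*(g - 1)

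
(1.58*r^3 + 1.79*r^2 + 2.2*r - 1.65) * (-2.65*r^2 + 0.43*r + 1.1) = -4.187*r^5 - 4.0641*r^4 - 3.3223*r^3 + 7.2875*r^2 + 1.7105*r - 1.815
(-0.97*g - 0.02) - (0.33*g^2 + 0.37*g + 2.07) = -0.33*g^2 - 1.34*g - 2.09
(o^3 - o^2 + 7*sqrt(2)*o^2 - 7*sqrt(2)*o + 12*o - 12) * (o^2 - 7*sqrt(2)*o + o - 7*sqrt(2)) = o^5 - 87*o^3 - 84*sqrt(2)*o^2 + 86*o + 84*sqrt(2)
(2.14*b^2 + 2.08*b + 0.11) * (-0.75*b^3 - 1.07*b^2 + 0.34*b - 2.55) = -1.605*b^5 - 3.8498*b^4 - 1.5805*b^3 - 4.8675*b^2 - 5.2666*b - 0.2805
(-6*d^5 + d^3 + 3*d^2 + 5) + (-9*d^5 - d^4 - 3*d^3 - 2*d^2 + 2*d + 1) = -15*d^5 - d^4 - 2*d^3 + d^2 + 2*d + 6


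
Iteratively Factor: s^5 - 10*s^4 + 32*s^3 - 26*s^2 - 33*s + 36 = (s - 4)*(s^4 - 6*s^3 + 8*s^2 + 6*s - 9) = (s - 4)*(s - 3)*(s^3 - 3*s^2 - s + 3) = (s - 4)*(s - 3)^2*(s^2 - 1) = (s - 4)*(s - 3)^2*(s + 1)*(s - 1)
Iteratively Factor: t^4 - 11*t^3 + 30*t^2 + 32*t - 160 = (t - 5)*(t^3 - 6*t^2 + 32) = (t - 5)*(t - 4)*(t^2 - 2*t - 8) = (t - 5)*(t - 4)^2*(t + 2)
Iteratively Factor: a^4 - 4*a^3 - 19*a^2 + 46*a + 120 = (a + 3)*(a^3 - 7*a^2 + 2*a + 40) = (a - 5)*(a + 3)*(a^2 - 2*a - 8) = (a - 5)*(a - 4)*(a + 3)*(a + 2)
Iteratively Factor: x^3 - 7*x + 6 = (x - 2)*(x^2 + 2*x - 3) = (x - 2)*(x - 1)*(x + 3)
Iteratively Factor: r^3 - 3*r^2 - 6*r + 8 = (r + 2)*(r^2 - 5*r + 4) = (r - 1)*(r + 2)*(r - 4)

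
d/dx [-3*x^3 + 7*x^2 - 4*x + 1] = -9*x^2 + 14*x - 4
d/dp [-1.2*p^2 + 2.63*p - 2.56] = 2.63 - 2.4*p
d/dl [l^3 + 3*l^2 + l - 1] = 3*l^2 + 6*l + 1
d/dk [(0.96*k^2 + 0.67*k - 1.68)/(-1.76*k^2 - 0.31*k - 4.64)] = (0.8816*k^2 - 14.8224*k - 3.6296)/(3.0976*k^4 + 1.0912*k^3 + 16.4289*k^2 + 2.8768*k + 21.5296)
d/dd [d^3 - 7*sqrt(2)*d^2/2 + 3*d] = 3*d^2 - 7*sqrt(2)*d + 3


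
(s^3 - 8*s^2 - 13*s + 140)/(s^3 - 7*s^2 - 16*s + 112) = (s - 5)/(s - 4)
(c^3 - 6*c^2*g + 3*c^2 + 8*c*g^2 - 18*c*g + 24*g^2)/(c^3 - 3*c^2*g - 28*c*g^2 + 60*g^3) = (c^2 - 4*c*g + 3*c - 12*g)/(c^2 - c*g - 30*g^2)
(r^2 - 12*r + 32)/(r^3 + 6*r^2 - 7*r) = (r^2 - 12*r + 32)/(r*(r^2 + 6*r - 7))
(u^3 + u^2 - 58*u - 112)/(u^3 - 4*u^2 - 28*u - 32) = (u + 7)/(u + 2)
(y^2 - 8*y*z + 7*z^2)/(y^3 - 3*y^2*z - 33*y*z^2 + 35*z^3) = 1/(y + 5*z)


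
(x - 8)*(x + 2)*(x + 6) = x^3 - 52*x - 96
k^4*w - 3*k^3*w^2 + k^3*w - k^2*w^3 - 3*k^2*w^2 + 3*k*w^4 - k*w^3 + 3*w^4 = (k - 3*w)*(k - w)*(k + w)*(k*w + w)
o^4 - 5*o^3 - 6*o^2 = o^2*(o - 6)*(o + 1)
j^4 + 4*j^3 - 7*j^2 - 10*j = j*(j - 2)*(j + 1)*(j + 5)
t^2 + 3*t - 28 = (t - 4)*(t + 7)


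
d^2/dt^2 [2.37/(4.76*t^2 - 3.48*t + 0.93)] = (-107.397024*t^2 + 78.517152*t + 2.37*(9.52*t - 3.48)*(19.04*t - 6.96) - 20.983032)/(4.76*t^2 - 3.48*t + 0.93)^3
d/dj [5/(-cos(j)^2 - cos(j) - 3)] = -5*(2*cos(j) + 1)*sin(j)/(cos(j)^2 + cos(j) + 3)^2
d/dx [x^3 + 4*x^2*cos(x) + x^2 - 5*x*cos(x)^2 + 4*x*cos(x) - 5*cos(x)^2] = -4*x^2*sin(x) + 3*x^2 - 4*x*sin(x) + 5*x*sin(2*x) + 8*x*cos(x) + 2*x + 5*sin(2*x) - 5*cos(x)^2 + 4*cos(x)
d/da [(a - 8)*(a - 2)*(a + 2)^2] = 4*a^3 - 18*a^2 - 40*a + 24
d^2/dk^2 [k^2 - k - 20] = 2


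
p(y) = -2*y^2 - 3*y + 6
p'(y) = -4*y - 3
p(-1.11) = 6.87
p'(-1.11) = 1.44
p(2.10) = -9.12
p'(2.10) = -11.40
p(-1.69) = 5.36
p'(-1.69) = 3.76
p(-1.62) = 5.61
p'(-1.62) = 3.48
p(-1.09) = 6.89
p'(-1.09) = 1.36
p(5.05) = -60.16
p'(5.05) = -23.20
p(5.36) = -67.54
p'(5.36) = -24.44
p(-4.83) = -26.17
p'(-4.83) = 16.32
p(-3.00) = -3.00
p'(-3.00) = 9.00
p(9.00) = -183.00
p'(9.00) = -39.00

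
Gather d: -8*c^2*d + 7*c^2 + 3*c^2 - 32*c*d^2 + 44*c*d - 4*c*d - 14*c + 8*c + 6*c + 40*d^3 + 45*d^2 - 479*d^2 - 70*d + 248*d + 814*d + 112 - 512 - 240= 10*c^2 + 40*d^3 + d^2*(-32*c - 434) + d*(-8*c^2 + 40*c + 992) - 640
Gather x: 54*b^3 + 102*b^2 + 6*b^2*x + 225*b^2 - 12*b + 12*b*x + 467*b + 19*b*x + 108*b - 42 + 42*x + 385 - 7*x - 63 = 54*b^3 + 327*b^2 + 563*b + x*(6*b^2 + 31*b + 35) + 280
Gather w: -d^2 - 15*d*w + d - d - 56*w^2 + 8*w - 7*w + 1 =-d^2 - 56*w^2 + w*(1 - 15*d) + 1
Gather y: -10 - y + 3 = -y - 7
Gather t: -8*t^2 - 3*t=-8*t^2 - 3*t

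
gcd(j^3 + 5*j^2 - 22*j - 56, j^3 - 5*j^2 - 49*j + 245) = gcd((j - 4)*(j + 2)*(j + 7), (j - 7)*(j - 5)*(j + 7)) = j + 7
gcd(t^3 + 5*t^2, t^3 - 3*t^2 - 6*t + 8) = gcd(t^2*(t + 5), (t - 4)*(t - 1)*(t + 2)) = 1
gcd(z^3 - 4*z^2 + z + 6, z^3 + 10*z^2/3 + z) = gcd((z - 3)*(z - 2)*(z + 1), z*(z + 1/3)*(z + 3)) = 1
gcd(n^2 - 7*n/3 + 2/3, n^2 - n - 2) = n - 2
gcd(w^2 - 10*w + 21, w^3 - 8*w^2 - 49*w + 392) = w - 7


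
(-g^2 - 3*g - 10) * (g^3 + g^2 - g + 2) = -g^5 - 4*g^4 - 12*g^3 - 9*g^2 + 4*g - 20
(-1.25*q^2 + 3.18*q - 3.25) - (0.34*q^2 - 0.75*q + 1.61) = -1.59*q^2 + 3.93*q - 4.86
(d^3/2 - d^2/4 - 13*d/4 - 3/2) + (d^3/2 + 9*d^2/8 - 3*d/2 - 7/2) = d^3 + 7*d^2/8 - 19*d/4 - 5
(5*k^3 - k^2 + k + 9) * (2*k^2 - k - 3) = 10*k^5 - 7*k^4 - 12*k^3 + 20*k^2 - 12*k - 27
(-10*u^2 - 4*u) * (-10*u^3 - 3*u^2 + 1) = 100*u^5 + 70*u^4 + 12*u^3 - 10*u^2 - 4*u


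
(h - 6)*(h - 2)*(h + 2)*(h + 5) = h^4 - h^3 - 34*h^2 + 4*h + 120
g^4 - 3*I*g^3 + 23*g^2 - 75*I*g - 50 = (g - 5*I)*(g - 2*I)*(g - I)*(g + 5*I)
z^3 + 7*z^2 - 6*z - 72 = (z - 3)*(z + 4)*(z + 6)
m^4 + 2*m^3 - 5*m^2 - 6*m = m*(m - 2)*(m + 1)*(m + 3)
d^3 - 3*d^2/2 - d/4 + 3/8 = (d - 3/2)*(d - 1/2)*(d + 1/2)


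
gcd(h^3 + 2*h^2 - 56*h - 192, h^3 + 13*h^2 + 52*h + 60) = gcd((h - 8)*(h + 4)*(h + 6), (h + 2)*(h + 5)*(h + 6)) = h + 6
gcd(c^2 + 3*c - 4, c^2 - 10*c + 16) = 1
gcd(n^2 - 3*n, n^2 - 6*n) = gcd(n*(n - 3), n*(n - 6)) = n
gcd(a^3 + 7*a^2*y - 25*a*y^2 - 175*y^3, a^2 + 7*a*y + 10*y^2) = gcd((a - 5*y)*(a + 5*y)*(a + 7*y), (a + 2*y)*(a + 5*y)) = a + 5*y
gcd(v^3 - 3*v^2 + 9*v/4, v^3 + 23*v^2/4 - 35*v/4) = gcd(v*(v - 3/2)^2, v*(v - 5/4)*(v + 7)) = v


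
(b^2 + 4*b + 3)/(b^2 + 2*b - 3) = (b + 1)/(b - 1)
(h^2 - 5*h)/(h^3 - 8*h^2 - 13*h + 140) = h/(h^2 - 3*h - 28)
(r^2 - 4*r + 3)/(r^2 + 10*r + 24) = (r^2 - 4*r + 3)/(r^2 + 10*r + 24)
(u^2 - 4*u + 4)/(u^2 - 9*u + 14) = (u - 2)/(u - 7)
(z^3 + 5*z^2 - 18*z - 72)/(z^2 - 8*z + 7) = (z^3 + 5*z^2 - 18*z - 72)/(z^2 - 8*z + 7)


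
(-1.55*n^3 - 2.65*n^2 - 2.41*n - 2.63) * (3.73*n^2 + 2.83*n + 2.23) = -5.7815*n^5 - 14.271*n^4 - 19.9453*n^3 - 22.5397*n^2 - 12.8172*n - 5.8649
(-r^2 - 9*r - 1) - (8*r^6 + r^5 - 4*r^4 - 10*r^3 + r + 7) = -8*r^6 - r^5 + 4*r^4 + 10*r^3 - r^2 - 10*r - 8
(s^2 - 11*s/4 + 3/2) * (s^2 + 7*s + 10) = s^4 + 17*s^3/4 - 31*s^2/4 - 17*s + 15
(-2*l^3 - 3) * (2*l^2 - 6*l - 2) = -4*l^5 + 12*l^4 + 4*l^3 - 6*l^2 + 18*l + 6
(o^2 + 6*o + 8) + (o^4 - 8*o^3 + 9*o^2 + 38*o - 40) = o^4 - 8*o^3 + 10*o^2 + 44*o - 32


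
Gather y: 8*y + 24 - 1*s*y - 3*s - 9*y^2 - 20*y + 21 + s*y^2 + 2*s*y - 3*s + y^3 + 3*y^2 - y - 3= -6*s + y^3 + y^2*(s - 6) + y*(s - 13) + 42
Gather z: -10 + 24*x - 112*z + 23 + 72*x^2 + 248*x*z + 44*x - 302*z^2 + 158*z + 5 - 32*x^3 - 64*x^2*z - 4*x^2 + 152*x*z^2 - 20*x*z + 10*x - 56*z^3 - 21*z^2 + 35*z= -32*x^3 + 68*x^2 + 78*x - 56*z^3 + z^2*(152*x - 323) + z*(-64*x^2 + 228*x + 81) + 18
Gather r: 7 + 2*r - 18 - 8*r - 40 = -6*r - 51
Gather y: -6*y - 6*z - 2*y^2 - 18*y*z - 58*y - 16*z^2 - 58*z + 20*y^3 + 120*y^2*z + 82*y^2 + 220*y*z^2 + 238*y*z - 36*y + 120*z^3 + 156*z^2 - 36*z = 20*y^3 + y^2*(120*z + 80) + y*(220*z^2 + 220*z - 100) + 120*z^3 + 140*z^2 - 100*z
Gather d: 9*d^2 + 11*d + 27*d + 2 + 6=9*d^2 + 38*d + 8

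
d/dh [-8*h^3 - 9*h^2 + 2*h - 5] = -24*h^2 - 18*h + 2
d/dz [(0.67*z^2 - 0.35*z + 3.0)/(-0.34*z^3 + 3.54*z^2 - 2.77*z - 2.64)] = (0.2278*z^4 - 0.238*z^3 + 2.4431*z^2 - 24.7776*z + 9.234)/(0.1156*z^6 - 2.4072*z^5 + 14.4152*z^4 - 17.8164*z^3 - 11.0183*z^2 + 14.6256*z + 6.9696)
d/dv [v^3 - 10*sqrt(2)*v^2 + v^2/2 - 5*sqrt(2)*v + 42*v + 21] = 3*v^2 - 20*sqrt(2)*v + v - 5*sqrt(2) + 42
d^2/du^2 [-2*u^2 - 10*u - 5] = -4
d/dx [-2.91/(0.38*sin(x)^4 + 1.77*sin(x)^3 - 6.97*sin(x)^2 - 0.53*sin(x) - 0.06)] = (4.4232*sin(x)^3 + 15.4521*sin(x)^2 - 40.5654*sin(x) - 1.5423)*cos(x)/(-0.38*sin(x)^4 - 1.77*sin(x)^3 + 6.97*sin(x)^2 + 0.53*sin(x) + 0.06)^2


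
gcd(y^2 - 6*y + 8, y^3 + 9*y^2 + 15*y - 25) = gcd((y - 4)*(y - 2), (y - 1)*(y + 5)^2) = 1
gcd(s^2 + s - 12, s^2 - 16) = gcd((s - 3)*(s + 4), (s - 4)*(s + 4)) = s + 4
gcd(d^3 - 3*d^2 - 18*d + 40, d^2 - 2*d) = d - 2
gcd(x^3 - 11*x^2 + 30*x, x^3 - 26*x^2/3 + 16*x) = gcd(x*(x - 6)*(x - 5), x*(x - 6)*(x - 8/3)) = x^2 - 6*x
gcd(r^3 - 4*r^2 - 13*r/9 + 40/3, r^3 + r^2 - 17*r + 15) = r - 3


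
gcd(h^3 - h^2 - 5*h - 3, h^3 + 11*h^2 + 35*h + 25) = h + 1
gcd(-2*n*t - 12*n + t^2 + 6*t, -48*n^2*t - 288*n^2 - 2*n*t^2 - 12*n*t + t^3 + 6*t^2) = t + 6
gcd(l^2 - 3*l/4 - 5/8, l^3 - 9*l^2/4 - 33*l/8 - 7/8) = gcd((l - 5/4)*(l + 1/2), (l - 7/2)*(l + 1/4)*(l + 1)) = 1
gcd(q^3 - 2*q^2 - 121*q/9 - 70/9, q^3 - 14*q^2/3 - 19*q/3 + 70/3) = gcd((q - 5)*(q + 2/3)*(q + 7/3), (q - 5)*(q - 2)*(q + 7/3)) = q^2 - 8*q/3 - 35/3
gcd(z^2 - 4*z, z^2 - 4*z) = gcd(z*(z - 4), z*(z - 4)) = z^2 - 4*z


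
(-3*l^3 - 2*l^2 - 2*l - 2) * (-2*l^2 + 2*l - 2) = 6*l^5 - 2*l^4 + 6*l^3 + 4*l^2 + 4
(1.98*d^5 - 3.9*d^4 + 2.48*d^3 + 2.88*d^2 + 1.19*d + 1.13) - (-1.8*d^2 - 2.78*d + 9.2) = 1.98*d^5 - 3.9*d^4 + 2.48*d^3 + 4.68*d^2 + 3.97*d - 8.07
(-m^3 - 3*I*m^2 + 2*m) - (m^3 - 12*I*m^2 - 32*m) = -2*m^3 + 9*I*m^2 + 34*m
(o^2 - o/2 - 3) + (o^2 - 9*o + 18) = 2*o^2 - 19*o/2 + 15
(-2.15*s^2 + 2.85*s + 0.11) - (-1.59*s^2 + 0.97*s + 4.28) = -0.56*s^2 + 1.88*s - 4.17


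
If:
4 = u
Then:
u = 4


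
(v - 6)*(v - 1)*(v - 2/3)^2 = v^4 - 25*v^3/3 + 142*v^2/9 - 100*v/9 + 8/3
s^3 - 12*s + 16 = (s - 2)^2*(s + 4)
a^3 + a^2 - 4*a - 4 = (a - 2)*(a + 1)*(a + 2)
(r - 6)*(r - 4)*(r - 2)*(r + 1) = r^4 - 11*r^3 + 32*r^2 - 4*r - 48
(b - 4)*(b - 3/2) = b^2 - 11*b/2 + 6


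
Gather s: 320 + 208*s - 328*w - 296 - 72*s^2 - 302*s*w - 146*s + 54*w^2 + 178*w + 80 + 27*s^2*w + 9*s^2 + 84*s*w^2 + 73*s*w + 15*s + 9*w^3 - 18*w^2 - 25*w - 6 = s^2*(27*w - 63) + s*(84*w^2 - 229*w + 77) + 9*w^3 + 36*w^2 - 175*w + 98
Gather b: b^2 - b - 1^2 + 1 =b^2 - b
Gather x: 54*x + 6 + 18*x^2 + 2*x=18*x^2 + 56*x + 6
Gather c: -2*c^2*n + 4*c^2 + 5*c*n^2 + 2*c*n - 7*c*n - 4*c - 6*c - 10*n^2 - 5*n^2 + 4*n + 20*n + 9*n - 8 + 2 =c^2*(4 - 2*n) + c*(5*n^2 - 5*n - 10) - 15*n^2 + 33*n - 6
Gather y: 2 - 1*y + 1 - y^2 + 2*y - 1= -y^2 + y + 2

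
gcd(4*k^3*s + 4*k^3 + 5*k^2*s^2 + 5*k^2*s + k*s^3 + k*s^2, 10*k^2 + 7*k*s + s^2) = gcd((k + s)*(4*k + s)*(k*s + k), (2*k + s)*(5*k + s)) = 1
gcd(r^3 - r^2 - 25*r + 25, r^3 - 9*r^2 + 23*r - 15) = r^2 - 6*r + 5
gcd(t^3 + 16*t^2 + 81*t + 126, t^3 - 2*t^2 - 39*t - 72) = t + 3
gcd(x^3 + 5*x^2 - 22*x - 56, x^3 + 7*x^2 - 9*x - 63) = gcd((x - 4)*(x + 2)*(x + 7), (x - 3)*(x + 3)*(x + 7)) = x + 7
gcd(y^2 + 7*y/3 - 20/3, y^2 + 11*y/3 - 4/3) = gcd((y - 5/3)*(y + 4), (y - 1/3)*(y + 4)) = y + 4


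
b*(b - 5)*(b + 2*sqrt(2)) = b^3 - 5*b^2 + 2*sqrt(2)*b^2 - 10*sqrt(2)*b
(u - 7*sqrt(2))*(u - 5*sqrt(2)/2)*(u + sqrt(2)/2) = u^3 - 9*sqrt(2)*u^2 + 51*u/2 + 35*sqrt(2)/2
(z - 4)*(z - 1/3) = z^2 - 13*z/3 + 4/3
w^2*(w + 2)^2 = w^4 + 4*w^3 + 4*w^2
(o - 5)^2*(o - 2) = o^3 - 12*o^2 + 45*o - 50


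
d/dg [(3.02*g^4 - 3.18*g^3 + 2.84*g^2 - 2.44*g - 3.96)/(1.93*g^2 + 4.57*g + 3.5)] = (11.6572*g^5 + 35.2668*g^4 + 13.2148*g^3 - 15.702*g^2 + 35.1656*g + 9.5572)/(3.7249*g^4 + 17.6402*g^3 + 34.3949*g^2 + 31.99*g + 12.25)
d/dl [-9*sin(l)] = -9*cos(l)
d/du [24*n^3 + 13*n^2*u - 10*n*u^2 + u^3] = 13*n^2 - 20*n*u + 3*u^2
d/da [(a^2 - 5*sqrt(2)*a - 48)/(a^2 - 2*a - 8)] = (-2*a^2 + 5*sqrt(2)*a^2 + 80*a - 96 + 40*sqrt(2))/(a^4 - 4*a^3 - 12*a^2 + 32*a + 64)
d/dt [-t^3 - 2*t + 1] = -3*t^2 - 2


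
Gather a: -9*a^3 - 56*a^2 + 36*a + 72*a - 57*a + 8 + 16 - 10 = -9*a^3 - 56*a^2 + 51*a + 14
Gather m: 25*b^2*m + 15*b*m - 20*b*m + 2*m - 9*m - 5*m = m*(25*b^2 - 5*b - 12)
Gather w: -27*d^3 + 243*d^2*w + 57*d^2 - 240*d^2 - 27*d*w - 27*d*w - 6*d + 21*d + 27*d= -27*d^3 - 183*d^2 + 42*d + w*(243*d^2 - 54*d)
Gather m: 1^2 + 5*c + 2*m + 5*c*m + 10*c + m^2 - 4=15*c + m^2 + m*(5*c + 2) - 3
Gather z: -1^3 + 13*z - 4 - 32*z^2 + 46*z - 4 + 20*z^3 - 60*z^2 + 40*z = 20*z^3 - 92*z^2 + 99*z - 9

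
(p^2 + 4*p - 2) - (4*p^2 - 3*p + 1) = -3*p^2 + 7*p - 3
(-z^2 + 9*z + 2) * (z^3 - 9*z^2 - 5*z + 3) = -z^5 + 18*z^4 - 74*z^3 - 66*z^2 + 17*z + 6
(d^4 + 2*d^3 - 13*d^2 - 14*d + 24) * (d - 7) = d^5 - 5*d^4 - 27*d^3 + 77*d^2 + 122*d - 168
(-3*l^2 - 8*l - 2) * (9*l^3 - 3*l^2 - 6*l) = -27*l^5 - 63*l^4 + 24*l^3 + 54*l^2 + 12*l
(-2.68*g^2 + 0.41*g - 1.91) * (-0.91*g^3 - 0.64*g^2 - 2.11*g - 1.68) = 2.4388*g^5 + 1.3421*g^4 + 7.1305*g^3 + 4.8597*g^2 + 3.3413*g + 3.2088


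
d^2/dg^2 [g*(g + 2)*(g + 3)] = 6*g + 10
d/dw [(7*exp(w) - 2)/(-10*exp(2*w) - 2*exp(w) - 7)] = (70*exp(2*w) - 40*exp(w) - 53)*exp(w)/(100*exp(4*w) + 40*exp(3*w) + 144*exp(2*w) + 28*exp(w) + 49)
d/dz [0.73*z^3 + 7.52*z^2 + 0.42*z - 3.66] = 2.19*z^2 + 15.04*z + 0.42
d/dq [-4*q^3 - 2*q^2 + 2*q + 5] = -12*q^2 - 4*q + 2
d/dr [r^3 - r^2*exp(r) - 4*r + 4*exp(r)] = -r^2*exp(r) + 3*r^2 - 2*r*exp(r) + 4*exp(r) - 4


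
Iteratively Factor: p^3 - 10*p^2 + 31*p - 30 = (p - 2)*(p^2 - 8*p + 15) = (p - 3)*(p - 2)*(p - 5)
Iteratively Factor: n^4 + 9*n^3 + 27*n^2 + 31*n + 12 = (n + 1)*(n^3 + 8*n^2 + 19*n + 12) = (n + 1)*(n + 4)*(n^2 + 4*n + 3) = (n + 1)^2*(n + 4)*(n + 3)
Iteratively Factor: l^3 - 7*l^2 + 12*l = (l - 3)*(l^2 - 4*l) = (l - 4)*(l - 3)*(l)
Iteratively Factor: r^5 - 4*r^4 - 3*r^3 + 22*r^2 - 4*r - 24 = (r - 2)*(r^4 - 2*r^3 - 7*r^2 + 8*r + 12) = (r - 3)*(r - 2)*(r^3 + r^2 - 4*r - 4) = (r - 3)*(r - 2)*(r + 2)*(r^2 - r - 2) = (r - 3)*(r - 2)^2*(r + 2)*(r + 1)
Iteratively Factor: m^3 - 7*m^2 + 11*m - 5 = (m - 1)*(m^2 - 6*m + 5) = (m - 5)*(m - 1)*(m - 1)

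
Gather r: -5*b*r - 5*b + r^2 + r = -5*b + r^2 + r*(1 - 5*b)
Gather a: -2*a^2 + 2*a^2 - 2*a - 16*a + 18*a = 0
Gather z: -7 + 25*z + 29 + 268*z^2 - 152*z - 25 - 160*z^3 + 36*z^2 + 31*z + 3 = -160*z^3 + 304*z^2 - 96*z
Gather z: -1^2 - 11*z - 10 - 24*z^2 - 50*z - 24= -24*z^2 - 61*z - 35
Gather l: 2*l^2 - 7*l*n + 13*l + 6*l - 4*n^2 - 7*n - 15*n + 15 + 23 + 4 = 2*l^2 + l*(19 - 7*n) - 4*n^2 - 22*n + 42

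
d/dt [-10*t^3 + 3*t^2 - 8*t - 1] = -30*t^2 + 6*t - 8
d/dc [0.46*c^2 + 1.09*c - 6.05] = 0.92*c + 1.09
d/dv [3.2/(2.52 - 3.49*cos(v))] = -11.168*sin(v)/(3.49*cos(v) - 2.52)^2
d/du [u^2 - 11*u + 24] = 2*u - 11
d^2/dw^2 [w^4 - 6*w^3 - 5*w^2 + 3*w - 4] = 12*w^2 - 36*w - 10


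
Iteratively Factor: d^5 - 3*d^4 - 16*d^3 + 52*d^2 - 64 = (d + 1)*(d^4 - 4*d^3 - 12*d^2 + 64*d - 64) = (d - 4)*(d + 1)*(d^3 - 12*d + 16) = (d - 4)*(d - 2)*(d + 1)*(d^2 + 2*d - 8) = (d - 4)*(d - 2)*(d + 1)*(d + 4)*(d - 2)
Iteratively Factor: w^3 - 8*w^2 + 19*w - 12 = (w - 3)*(w^2 - 5*w + 4) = (w - 3)*(w - 1)*(w - 4)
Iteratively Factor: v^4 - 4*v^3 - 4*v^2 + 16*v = (v)*(v^3 - 4*v^2 - 4*v + 16) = v*(v - 2)*(v^2 - 2*v - 8) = v*(v - 4)*(v - 2)*(v + 2)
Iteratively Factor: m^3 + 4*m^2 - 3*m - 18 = (m - 2)*(m^2 + 6*m + 9) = (m - 2)*(m + 3)*(m + 3)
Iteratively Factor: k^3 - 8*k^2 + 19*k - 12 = (k - 4)*(k^2 - 4*k + 3) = (k - 4)*(k - 1)*(k - 3)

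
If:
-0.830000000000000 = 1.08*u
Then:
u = -0.77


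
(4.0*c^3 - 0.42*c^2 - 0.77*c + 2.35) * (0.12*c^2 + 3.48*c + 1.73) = 0.48*c^5 + 13.8696*c^4 + 5.366*c^3 - 3.1242*c^2 + 6.8459*c + 4.0655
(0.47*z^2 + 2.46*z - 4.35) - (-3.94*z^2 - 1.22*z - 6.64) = 4.41*z^2 + 3.68*z + 2.29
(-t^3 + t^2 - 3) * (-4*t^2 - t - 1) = 4*t^5 - 3*t^4 + 11*t^2 + 3*t + 3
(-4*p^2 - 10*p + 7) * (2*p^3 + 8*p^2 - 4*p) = -8*p^5 - 52*p^4 - 50*p^3 + 96*p^2 - 28*p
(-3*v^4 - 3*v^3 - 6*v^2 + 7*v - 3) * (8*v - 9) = -24*v^5 + 3*v^4 - 21*v^3 + 110*v^2 - 87*v + 27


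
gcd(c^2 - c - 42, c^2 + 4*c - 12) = c + 6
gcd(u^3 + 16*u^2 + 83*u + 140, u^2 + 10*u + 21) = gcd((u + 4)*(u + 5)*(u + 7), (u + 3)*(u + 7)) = u + 7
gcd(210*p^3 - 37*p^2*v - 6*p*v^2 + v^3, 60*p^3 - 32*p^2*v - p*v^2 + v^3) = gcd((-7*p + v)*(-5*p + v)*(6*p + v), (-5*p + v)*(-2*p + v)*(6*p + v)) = 30*p^2 - p*v - v^2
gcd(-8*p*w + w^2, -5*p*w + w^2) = w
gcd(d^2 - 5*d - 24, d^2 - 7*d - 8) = d - 8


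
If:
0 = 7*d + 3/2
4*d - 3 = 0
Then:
No Solution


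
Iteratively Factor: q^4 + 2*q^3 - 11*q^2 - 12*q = (q + 4)*(q^3 - 2*q^2 - 3*q) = (q + 1)*(q + 4)*(q^2 - 3*q) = q*(q + 1)*(q + 4)*(q - 3)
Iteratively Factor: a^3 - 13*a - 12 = (a + 1)*(a^2 - a - 12) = (a - 4)*(a + 1)*(a + 3)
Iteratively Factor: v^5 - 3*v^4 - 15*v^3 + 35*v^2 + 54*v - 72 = (v - 4)*(v^4 + v^3 - 11*v^2 - 9*v + 18) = (v - 4)*(v + 2)*(v^3 - v^2 - 9*v + 9) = (v - 4)*(v - 1)*(v + 2)*(v^2 - 9) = (v - 4)*(v - 1)*(v + 2)*(v + 3)*(v - 3)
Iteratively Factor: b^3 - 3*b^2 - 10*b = (b)*(b^2 - 3*b - 10) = b*(b - 5)*(b + 2)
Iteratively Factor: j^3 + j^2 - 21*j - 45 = (j + 3)*(j^2 - 2*j - 15) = (j - 5)*(j + 3)*(j + 3)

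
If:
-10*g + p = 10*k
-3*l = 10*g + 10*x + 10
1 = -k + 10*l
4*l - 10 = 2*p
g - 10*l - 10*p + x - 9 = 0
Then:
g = -7537/606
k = 3697/303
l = 400/303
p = -715/303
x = 6691/606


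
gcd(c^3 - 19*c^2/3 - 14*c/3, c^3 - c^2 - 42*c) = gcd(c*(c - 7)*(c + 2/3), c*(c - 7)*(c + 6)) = c^2 - 7*c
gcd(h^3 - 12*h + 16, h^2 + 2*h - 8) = h^2 + 2*h - 8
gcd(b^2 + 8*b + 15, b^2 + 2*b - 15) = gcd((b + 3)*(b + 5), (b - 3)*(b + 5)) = b + 5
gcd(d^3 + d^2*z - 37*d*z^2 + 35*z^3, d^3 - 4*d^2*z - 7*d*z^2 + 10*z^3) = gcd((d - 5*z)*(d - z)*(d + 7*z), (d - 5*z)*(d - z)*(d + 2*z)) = d^2 - 6*d*z + 5*z^2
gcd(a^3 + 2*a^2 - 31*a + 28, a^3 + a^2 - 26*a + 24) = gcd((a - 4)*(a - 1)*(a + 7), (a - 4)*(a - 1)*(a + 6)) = a^2 - 5*a + 4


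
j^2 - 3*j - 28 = (j - 7)*(j + 4)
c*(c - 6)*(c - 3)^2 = c^4 - 12*c^3 + 45*c^2 - 54*c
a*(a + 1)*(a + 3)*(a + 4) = a^4 + 8*a^3 + 19*a^2 + 12*a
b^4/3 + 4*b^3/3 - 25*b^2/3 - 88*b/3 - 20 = (b/3 + 1/3)*(b - 5)*(b + 2)*(b + 6)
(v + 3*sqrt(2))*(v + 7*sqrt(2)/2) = v^2 + 13*sqrt(2)*v/2 + 21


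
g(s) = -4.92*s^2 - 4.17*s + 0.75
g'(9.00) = -92.73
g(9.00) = -435.30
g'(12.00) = -122.25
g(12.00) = -757.77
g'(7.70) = -79.94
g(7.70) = -323.07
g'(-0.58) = 1.54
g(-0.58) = 1.51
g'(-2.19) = 17.38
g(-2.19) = -13.71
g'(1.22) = -16.17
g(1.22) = -11.66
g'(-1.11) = 6.75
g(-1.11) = -0.68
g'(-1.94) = 14.92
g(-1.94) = -9.68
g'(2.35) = -27.29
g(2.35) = -36.22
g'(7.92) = -82.10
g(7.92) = -340.89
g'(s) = -9.84*s - 4.17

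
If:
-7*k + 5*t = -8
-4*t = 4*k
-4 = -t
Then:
No Solution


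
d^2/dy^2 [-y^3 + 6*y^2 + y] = 12 - 6*y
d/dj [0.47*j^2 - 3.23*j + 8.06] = 0.94*j - 3.23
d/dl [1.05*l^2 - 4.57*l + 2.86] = 2.1*l - 4.57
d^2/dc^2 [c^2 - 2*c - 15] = 2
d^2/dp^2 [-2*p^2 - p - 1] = -4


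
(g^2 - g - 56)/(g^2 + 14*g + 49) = (g - 8)/(g + 7)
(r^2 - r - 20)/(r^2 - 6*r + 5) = (r + 4)/(r - 1)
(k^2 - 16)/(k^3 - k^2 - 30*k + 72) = (k + 4)/(k^2 + 3*k - 18)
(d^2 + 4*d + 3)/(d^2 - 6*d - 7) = (d + 3)/(d - 7)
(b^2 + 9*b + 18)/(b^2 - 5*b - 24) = (b + 6)/(b - 8)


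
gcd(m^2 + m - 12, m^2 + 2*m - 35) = 1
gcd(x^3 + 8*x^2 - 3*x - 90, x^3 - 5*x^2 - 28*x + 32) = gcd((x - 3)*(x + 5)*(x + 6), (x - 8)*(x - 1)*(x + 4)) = 1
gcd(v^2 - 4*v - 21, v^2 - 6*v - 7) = v - 7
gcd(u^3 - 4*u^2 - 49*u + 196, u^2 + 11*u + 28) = u + 7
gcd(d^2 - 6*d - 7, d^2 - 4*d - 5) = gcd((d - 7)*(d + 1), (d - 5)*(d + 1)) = d + 1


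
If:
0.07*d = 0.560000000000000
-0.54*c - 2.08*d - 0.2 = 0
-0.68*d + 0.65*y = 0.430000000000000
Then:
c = -31.19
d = 8.00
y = 9.03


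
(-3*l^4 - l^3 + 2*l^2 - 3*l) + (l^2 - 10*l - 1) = -3*l^4 - l^3 + 3*l^2 - 13*l - 1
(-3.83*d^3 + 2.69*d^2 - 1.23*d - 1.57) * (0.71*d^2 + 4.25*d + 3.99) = -2.7193*d^5 - 14.3676*d^4 - 4.7225*d^3 + 4.3909*d^2 - 11.5802*d - 6.2643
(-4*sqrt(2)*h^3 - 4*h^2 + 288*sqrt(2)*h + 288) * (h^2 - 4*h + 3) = -4*sqrt(2)*h^5 - 4*h^4 + 16*sqrt(2)*h^4 + 16*h^3 + 276*sqrt(2)*h^3 - 1152*sqrt(2)*h^2 + 276*h^2 - 1152*h + 864*sqrt(2)*h + 864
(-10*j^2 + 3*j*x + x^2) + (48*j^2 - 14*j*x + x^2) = 38*j^2 - 11*j*x + 2*x^2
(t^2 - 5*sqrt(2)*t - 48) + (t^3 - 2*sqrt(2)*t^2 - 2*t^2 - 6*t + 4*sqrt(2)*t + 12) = t^3 - 2*sqrt(2)*t^2 - t^2 - 6*t - sqrt(2)*t - 36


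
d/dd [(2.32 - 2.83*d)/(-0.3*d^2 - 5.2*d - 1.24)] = (-0.849*d^2 + 1.392*d + 15.5732)/(0.09*d^4 + 3.12*d^3 + 27.784*d^2 + 12.896*d + 1.5376)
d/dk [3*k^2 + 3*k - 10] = 6*k + 3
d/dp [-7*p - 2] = -7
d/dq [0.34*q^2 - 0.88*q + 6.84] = 0.68*q - 0.88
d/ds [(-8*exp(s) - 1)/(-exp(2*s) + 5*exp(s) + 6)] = (-(2*exp(s) - 5)*(8*exp(s) + 1) + 8*exp(2*s) - 40*exp(s) - 48)*exp(s)/(-exp(2*s) + 5*exp(s) + 6)^2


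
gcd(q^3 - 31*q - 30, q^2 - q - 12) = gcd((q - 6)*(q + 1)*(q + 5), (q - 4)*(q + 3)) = 1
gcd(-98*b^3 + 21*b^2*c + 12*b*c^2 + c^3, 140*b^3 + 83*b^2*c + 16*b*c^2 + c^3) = 7*b + c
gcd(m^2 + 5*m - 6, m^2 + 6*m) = m + 6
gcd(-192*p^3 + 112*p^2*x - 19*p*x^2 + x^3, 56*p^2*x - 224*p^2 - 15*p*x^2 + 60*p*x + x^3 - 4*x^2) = -8*p + x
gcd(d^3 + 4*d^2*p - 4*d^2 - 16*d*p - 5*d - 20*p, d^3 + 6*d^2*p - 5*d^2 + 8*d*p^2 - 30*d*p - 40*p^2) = d^2 + 4*d*p - 5*d - 20*p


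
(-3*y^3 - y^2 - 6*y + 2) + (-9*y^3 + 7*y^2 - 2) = -12*y^3 + 6*y^2 - 6*y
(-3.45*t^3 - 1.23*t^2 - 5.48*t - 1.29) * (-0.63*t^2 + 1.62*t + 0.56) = 2.1735*t^5 - 4.8141*t^4 - 0.4722*t^3 - 8.7537*t^2 - 5.1586*t - 0.7224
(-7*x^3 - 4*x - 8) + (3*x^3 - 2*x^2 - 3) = -4*x^3 - 2*x^2 - 4*x - 11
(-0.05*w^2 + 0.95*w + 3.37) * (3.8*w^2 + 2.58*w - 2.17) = -0.19*w^4 + 3.481*w^3 + 15.3655*w^2 + 6.6331*w - 7.3129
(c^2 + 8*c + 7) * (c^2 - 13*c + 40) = c^4 - 5*c^3 - 57*c^2 + 229*c + 280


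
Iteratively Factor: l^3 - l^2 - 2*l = (l)*(l^2 - l - 2) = l*(l + 1)*(l - 2)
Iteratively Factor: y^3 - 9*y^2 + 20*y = (y - 4)*(y^2 - 5*y) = y*(y - 4)*(y - 5)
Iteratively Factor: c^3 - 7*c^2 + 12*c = (c)*(c^2 - 7*c + 12) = c*(c - 3)*(c - 4)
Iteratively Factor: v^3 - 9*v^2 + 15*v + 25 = (v + 1)*(v^2 - 10*v + 25) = (v - 5)*(v + 1)*(v - 5)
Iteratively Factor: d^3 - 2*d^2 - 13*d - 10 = (d - 5)*(d^2 + 3*d + 2) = (d - 5)*(d + 1)*(d + 2)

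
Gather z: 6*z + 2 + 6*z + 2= 12*z + 4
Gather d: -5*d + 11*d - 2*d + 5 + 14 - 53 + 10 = 4*d - 24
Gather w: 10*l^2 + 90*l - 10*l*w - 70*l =10*l^2 - 10*l*w + 20*l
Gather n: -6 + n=n - 6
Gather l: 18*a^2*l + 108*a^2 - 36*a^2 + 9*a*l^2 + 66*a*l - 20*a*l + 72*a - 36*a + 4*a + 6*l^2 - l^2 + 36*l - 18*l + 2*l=72*a^2 + 40*a + l^2*(9*a + 5) + l*(18*a^2 + 46*a + 20)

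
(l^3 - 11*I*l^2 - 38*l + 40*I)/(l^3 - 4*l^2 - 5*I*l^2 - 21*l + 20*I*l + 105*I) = (l^2 - 6*I*l - 8)/(l^2 - 4*l - 21)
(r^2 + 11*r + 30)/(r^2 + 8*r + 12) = (r + 5)/(r + 2)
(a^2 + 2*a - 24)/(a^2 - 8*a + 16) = (a + 6)/(a - 4)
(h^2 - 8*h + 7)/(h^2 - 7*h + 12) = (h^2 - 8*h + 7)/(h^2 - 7*h + 12)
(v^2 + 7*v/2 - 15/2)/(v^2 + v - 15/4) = 2*(v + 5)/(2*v + 5)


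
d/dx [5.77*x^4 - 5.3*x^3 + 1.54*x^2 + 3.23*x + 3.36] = 23.08*x^3 - 15.9*x^2 + 3.08*x + 3.23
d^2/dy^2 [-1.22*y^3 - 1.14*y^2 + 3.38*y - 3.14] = -7.32*y - 2.28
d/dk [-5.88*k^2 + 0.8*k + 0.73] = 0.8 - 11.76*k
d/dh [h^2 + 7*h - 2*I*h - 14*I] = 2*h + 7 - 2*I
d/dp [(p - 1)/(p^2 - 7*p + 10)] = (p^2 - 7*p - (p - 1)*(2*p - 7) + 10)/(p^2 - 7*p + 10)^2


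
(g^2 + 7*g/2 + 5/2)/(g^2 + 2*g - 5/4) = 2*(g + 1)/(2*g - 1)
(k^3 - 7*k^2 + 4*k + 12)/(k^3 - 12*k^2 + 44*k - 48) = (k + 1)/(k - 4)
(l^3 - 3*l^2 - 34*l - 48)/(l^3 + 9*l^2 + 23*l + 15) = (l^2 - 6*l - 16)/(l^2 + 6*l + 5)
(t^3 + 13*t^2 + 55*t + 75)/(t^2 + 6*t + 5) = (t^2 + 8*t + 15)/(t + 1)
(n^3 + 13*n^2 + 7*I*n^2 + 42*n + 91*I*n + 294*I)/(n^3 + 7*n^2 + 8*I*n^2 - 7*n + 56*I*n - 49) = (n + 6)/(n + I)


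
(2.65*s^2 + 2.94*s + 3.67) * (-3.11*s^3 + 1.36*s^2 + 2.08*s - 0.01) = -8.2415*s^5 - 5.5394*s^4 - 1.9033*s^3 + 11.0799*s^2 + 7.6042*s - 0.0367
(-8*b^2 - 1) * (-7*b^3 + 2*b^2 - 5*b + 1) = 56*b^5 - 16*b^4 + 47*b^3 - 10*b^2 + 5*b - 1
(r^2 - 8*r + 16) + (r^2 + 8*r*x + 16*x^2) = 2*r^2 + 8*r*x - 8*r + 16*x^2 + 16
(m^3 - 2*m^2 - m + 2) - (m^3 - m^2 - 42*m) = -m^2 + 41*m + 2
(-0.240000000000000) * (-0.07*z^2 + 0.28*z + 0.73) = 0.0168*z^2 - 0.0672*z - 0.1752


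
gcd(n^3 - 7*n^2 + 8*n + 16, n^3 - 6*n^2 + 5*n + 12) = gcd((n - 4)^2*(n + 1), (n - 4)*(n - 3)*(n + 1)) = n^2 - 3*n - 4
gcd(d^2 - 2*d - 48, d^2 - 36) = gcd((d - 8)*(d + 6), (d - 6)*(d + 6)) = d + 6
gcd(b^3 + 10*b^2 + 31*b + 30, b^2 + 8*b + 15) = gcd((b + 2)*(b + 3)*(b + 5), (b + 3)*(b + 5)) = b^2 + 8*b + 15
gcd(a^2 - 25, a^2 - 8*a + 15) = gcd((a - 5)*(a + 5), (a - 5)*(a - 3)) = a - 5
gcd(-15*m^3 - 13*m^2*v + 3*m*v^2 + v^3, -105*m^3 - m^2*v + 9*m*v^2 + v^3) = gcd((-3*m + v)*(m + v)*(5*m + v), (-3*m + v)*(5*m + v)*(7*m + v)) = -15*m^2 + 2*m*v + v^2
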